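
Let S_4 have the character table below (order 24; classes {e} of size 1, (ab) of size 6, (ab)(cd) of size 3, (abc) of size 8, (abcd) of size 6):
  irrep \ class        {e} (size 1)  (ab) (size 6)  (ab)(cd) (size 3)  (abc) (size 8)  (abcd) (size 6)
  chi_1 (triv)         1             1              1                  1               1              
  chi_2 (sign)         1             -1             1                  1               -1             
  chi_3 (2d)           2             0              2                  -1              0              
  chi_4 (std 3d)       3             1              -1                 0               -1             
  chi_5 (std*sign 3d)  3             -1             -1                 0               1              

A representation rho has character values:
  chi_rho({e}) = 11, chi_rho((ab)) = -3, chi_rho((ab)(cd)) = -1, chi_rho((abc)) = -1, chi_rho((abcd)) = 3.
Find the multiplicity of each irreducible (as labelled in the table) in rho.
Multiplicities: chi_1: 0, chi_2: 0, chi_3: 1, chi_4: 0, chi_5: 3.

Why: Use <chi_rho, chi> = (1/|G|) sum_C |C| * chi_rho(C) * conj(chi(C)) with |G| = 24 for each irreducible chi in the table:
  <chi_rho, chi_1> = (1/24)[1*(11)*conj(1) + 6*(-3)*conj(1) + 3*(-1)*conj(1) + 8*(-1)*conj(1) + 6*(3)*conj(1)]
      = (1/24)[(11) + (-18) + (-3) + (-8) + (18)] = 0/24 = 0
  <chi_rho, chi_2> = (1/24)[1*(11)*conj(1) + 6*(-3)*conj(-1) + 3*(-1)*conj(1) + 8*(-1)*conj(1) + 6*(3)*conj(-1)]
      = (1/24)[(11) + (18) + (-3) + (-8) + (-18)] = 0/24 = 0
  <chi_rho, chi_3> = (1/24)[1*(11)*conj(2) + 6*(-3)*conj(0) + 3*(-1)*conj(2) + 8*(-1)*conj(-1) + 6*(3)*conj(0)]
      = (1/24)[(22) + (0) + (-6) + (8) + (0)] = 24/24 = 1
  <chi_rho, chi_4> = (1/24)[1*(11)*conj(3) + 6*(-3)*conj(1) + 3*(-1)*conj(-1) + 8*(-1)*conj(0) + 6*(3)*conj(-1)]
      = (1/24)[(33) + (-18) + (3) + (0) + (-18)] = 0/24 = 0
  <chi_rho, chi_5> = (1/24)[1*(11)*conj(3) + 6*(-3)*conj(-1) + 3*(-1)*conj(-1) + 8*(-1)*conj(0) + 6*(3)*conj(1)]
      = (1/24)[(33) + (18) + (3) + (0) + (18)] = 72/24 = 3
Dimension check: dim(rho) = sum (mult * dim) = 0*1 + 0*1 + 1*2 + 0*3 + 3*3 = 11 = chi_rho(e) = 11.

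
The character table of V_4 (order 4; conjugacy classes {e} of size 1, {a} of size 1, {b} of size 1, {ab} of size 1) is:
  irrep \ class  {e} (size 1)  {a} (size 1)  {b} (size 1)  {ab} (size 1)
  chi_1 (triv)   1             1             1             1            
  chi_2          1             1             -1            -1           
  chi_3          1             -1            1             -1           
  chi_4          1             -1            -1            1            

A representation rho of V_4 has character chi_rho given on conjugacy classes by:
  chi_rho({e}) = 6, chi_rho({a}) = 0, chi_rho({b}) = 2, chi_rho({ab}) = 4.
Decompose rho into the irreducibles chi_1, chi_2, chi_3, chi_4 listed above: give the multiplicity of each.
Multiplicities: chi_1: 3, chi_2: 0, chi_3: 1, chi_4: 2.

Justification: Use <chi_rho, chi> = (1/|G|) sum_C |C| * chi_rho(C) * conj(chi(C)) with |G| = 4 for each irreducible chi in the table:
  <chi_rho, chi_1> = (1/4)[1*(6)*conj(1) + 1*(0)*conj(1) + 1*(2)*conj(1) + 1*(4)*conj(1)]
      = (1/4)[(6) + (0) + (2) + (4)] = 12/4 = 3
  <chi_rho, chi_2> = (1/4)[1*(6)*conj(1) + 1*(0)*conj(1) + 1*(2)*conj(-1) + 1*(4)*conj(-1)]
      = (1/4)[(6) + (0) + (-2) + (-4)] = 0/4 = 0
  <chi_rho, chi_3> = (1/4)[1*(6)*conj(1) + 1*(0)*conj(-1) + 1*(2)*conj(1) + 1*(4)*conj(-1)]
      = (1/4)[(6) + (0) + (2) + (-4)] = 4/4 = 1
  <chi_rho, chi_4> = (1/4)[1*(6)*conj(1) + 1*(0)*conj(-1) + 1*(2)*conj(-1) + 1*(4)*conj(1)]
      = (1/4)[(6) + (0) + (-2) + (4)] = 8/4 = 2
Dimension check: dim(rho) = sum (mult * dim) = 3*1 + 0*1 + 1*1 + 2*1 = 6 = chi_rho(e) = 6.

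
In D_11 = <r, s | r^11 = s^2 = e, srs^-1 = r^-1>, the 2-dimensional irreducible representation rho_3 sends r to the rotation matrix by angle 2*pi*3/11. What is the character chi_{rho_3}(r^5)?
chi_{rho_3}(r^5) = 2*cos(2*pi*3*5/11) = -2*cos(3*pi/11)

Justification: rho_3(r^5) is rotation by angle 2*pi*3*5/11, whose trace is 2*cos(2*pi*3*5/11) = -2*cos(3*pi/11).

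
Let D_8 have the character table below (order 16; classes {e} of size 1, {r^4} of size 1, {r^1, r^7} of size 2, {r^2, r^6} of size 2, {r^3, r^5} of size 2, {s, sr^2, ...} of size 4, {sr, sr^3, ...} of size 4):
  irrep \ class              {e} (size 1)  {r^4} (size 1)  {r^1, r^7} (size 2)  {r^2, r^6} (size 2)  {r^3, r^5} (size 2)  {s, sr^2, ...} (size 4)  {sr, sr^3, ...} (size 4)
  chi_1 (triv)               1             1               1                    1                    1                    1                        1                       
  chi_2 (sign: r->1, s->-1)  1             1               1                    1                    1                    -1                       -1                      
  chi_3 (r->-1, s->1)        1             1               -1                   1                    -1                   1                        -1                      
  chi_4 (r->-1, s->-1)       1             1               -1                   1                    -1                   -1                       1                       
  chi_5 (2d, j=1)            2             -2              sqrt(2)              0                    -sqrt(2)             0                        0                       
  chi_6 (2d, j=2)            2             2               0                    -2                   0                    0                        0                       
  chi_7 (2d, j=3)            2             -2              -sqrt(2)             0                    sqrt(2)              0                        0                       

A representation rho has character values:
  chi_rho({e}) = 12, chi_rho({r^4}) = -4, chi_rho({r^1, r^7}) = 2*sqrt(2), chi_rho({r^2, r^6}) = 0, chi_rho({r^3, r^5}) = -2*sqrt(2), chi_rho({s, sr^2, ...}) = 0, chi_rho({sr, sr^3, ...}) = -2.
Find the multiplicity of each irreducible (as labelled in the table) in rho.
Multiplicities: chi_1: 0, chi_2: 1, chi_3: 1, chi_4: 0, chi_5: 3, chi_6: 1, chi_7: 1.

Solution. Use <chi_rho, chi> = (1/|G|) sum_C |C| * chi_rho(C) * conj(chi(C)) with |G| = 16 for each irreducible chi in the table:
  <chi_rho, chi_1> = (1/16)[1*(12)*conj(1) + 1*(-4)*conj(1) + 2*(2*sqrt(2))*conj(1) + 2*(0)*conj(1) + 2*(-2*sqrt(2))*conj(1) + 4*(0)*conj(1) + 4*(-2)*conj(1)]
      = (1/16)[(12) + (-4) + (4*sqrt(2)) + (0) + (-4*sqrt(2)) + (0) + (-8)] = 0/16 = 0
  <chi_rho, chi_2> = (1/16)[1*(12)*conj(1) + 1*(-4)*conj(1) + 2*(2*sqrt(2))*conj(1) + 2*(0)*conj(1) + 2*(-2*sqrt(2))*conj(1) + 4*(0)*conj(-1) + 4*(-2)*conj(-1)]
      = (1/16)[(12) + (-4) + (4*sqrt(2)) + (0) + (-4*sqrt(2)) + (0) + (8)] = 16/16 = 1
  <chi_rho, chi_3> = (1/16)[1*(12)*conj(1) + 1*(-4)*conj(1) + 2*(2*sqrt(2))*conj(-1) + 2*(0)*conj(1) + 2*(-2*sqrt(2))*conj(-1) + 4*(0)*conj(1) + 4*(-2)*conj(-1)]
      = (1/16)[(12) + (-4) + (-4*sqrt(2)) + (0) + (4*sqrt(2)) + (0) + (8)] = 16/16 = 1
  <chi_rho, chi_4> = (1/16)[1*(12)*conj(1) + 1*(-4)*conj(1) + 2*(2*sqrt(2))*conj(-1) + 2*(0)*conj(1) + 2*(-2*sqrt(2))*conj(-1) + 4*(0)*conj(-1) + 4*(-2)*conj(1)]
      = (1/16)[(12) + (-4) + (-4*sqrt(2)) + (0) + (4*sqrt(2)) + (0) + (-8)] = 0/16 = 0
  <chi_rho, chi_5> = (1/16)[1*(12)*conj(2) + 1*(-4)*conj(-2) + 2*(2*sqrt(2))*conj(sqrt(2)) + 2*(0)*conj(0) + 2*(-2*sqrt(2))*conj(-sqrt(2)) + 4*(0)*conj(0) + 4*(-2)*conj(0)]
      = (1/16)[(24) + (8) + (8) + (0) + (8) + (0) + (0)] = 48/16 = 3
  <chi_rho, chi_6> = (1/16)[1*(12)*conj(2) + 1*(-4)*conj(2) + 2*(2*sqrt(2))*conj(0) + 2*(0)*conj(-2) + 2*(-2*sqrt(2))*conj(0) + 4*(0)*conj(0) + 4*(-2)*conj(0)]
      = (1/16)[(24) + (-8) + (0) + (0) + (0) + (0) + (0)] = 16/16 = 1
  <chi_rho, chi_7> = (1/16)[1*(12)*conj(2) + 1*(-4)*conj(-2) + 2*(2*sqrt(2))*conj(-sqrt(2)) + 2*(0)*conj(0) + 2*(-2*sqrt(2))*conj(sqrt(2)) + 4*(0)*conj(0) + 4*(-2)*conj(0)]
      = (1/16)[(24) + (8) + (-8) + (0) + (-8) + (0) + (0)] = 16/16 = 1
Dimension check: dim(rho) = sum (mult * dim) = 0*1 + 1*1 + 1*1 + 0*1 + 3*2 + 1*2 + 1*2 = 12 = chi_rho(e) = 12.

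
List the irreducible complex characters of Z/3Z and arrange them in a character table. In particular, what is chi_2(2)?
Character table of Z/3Z (irreps indexed chi_0,...,chi_2 with chi_k(m) = zeta_3^(k*m), zeta_3 = exp(2*pi*i/3)):
  irrep \ class  {0} (size 1)  {1} (size 1)    {2} (size 1)  
  chi_0          1             1               1             
  chi_1          1             exp(2*I*pi/3)   exp(-2*I*pi/3)
  chi_2          1             exp(-2*I*pi/3)  exp(2*I*pi/3) 

Spot check: chi_2(2) = zeta_3^(2*2) = zeta_3^4 = exp(2*I*pi/3).

Solution. Z/3Z is abelian, so all 3 irreducible complex representations are 1-dimensional. They are given by chi_k(m) = zeta_3^(k*m) for k = 0,...,2. Row orthogonality: sum_m chi_k(m) conj(chi_l(m)) = 3 * [k = l].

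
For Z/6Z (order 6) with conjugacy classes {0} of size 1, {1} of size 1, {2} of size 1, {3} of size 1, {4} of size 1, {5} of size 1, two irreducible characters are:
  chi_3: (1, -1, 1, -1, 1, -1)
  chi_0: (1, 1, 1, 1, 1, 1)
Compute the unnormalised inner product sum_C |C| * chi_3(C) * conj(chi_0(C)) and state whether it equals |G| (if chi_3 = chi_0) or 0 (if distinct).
Sum = 0; so <chi_3, chi_0> = 0 (distinct irreducibles are orthogonal).

Proof sketch: Compute term by term over conjugacy classes (|C| * chi_3(C) * conj(chi_0(C))):
  1*(1)*conj(1) + 1*(-1)*conj(1) + 1*(1)*conj(1) + 1*(-1)*conj(1) + 1*(1)*conj(1) + 1*(-1)*conj(1)
  = (1) + (-1) + (1) + (-1) + (1) + (-1)
  = 0.
(Exp terms are combined using exp(i*s)*conj(exp(i*t)) = exp(i*(s-t)), and sums of them are collapsed using the identity that for every m > 1 the m distinct m-th roots of unity sum to 0, e.g. 1 + exp(2*I*pi/3) + exp(-2*I*pi/3) = 0.)
Dividing by |G| = 6 gives 0/6 = 0, matching the row-orthogonality relation <chi_3, chi_0> = [chi_3 = chi_0].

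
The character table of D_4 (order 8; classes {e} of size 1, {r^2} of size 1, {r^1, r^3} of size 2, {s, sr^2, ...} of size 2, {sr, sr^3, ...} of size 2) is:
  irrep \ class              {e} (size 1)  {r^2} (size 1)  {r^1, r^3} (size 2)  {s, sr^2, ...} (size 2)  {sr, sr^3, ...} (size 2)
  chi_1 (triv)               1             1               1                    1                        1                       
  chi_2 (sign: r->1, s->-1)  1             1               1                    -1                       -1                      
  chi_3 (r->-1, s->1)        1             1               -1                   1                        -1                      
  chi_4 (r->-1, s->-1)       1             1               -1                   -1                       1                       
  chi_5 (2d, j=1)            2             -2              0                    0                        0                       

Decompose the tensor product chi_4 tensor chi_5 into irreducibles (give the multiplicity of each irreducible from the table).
chi_4 tensor chi_5 = chi_5 (all other irreducibles have multiplicity 0).

The character of a tensor product is the pointwise product (chi_4 * chi_5)(C) = chi_4(C) * chi_5(C):
  {e}: (1)*(2), {r^2}: (1)*(-2), {r^1, r^3}: (-1)*(0), {s, sr^2, ...}: (-1)*(0), {sr, sr^3, ...}: (1)*(0)
so (chi_4 * chi_5) takes values
  {e} -> 2, {r^2} -> -2, {r^1, r^3} -> 0, {s, sr^2, ...} -> 0, {sr, sr^3, ...} -> 0.
Now take the inner product of this character with each irreducible chi from the table, <chi_4*chi_5, chi> = (1/8) sum_C |C| (chi_4*chi_5)(C) conj(chi(C)):
  <chi_4*chi_5, chi_1> = (1/8)[1*(2)*conj(1) + 1*(-2)*conj(1) + 2*(0)*conj(1) + 2*(0)*conj(1) + 2*(0)*conj(1)]
      = (1/8)[(2) + (-2) + (0) + (0) + (0)] = 0/8 = 0
  <chi_4*chi_5, chi_2> = (1/8)[1*(2)*conj(1) + 1*(-2)*conj(1) + 2*(0)*conj(1) + 2*(0)*conj(-1) + 2*(0)*conj(-1)]
      = (1/8)[(2) + (-2) + (0) + (0) + (0)] = 0/8 = 0
  <chi_4*chi_5, chi_3> = (1/8)[1*(2)*conj(1) + 1*(-2)*conj(1) + 2*(0)*conj(-1) + 2*(0)*conj(1) + 2*(0)*conj(-1)]
      = (1/8)[(2) + (-2) + (0) + (0) + (0)] = 0/8 = 0
  <chi_4*chi_5, chi_4> = (1/8)[1*(2)*conj(1) + 1*(-2)*conj(1) + 2*(0)*conj(-1) + 2*(0)*conj(-1) + 2*(0)*conj(1)]
      = (1/8)[(2) + (-2) + (0) + (0) + (0)] = 0/8 = 0
  <chi_4*chi_5, chi_5> = (1/8)[1*(2)*conj(2) + 1*(-2)*conj(-2) + 2*(0)*conj(0) + 2*(0)*conj(0) + 2*(0)*conj(0)]
      = (1/8)[(4) + (4) + (0) + (0) + (0)] = 8/8 = 1
Hence the multiplicities are chi_5: 1. Dimension check: dim(chi_4)*dim(chi_5) = 1*2 = 2 and sum (mult * dim) = 1*2 = 2.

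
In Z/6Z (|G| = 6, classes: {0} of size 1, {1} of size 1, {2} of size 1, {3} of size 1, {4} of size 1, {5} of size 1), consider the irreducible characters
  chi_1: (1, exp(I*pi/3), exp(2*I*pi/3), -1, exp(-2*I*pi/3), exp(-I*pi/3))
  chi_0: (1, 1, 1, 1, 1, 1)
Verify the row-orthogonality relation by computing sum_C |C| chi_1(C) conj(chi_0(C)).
Sum = 0; so <chi_1, chi_0> = 0 (distinct irreducibles are orthogonal).

Compute term by term over conjugacy classes (|C| * chi_1(C) * conj(chi_0(C))):
  1*(1)*conj(1) + 1*(exp(I*pi/3))*conj(1) + 1*(exp(2*I*pi/3))*conj(1) + 1*(-1)*conj(1) + 1*(exp(-2*I*pi/3))*conj(1) + 1*(exp(-I*pi/3))*conj(1)
  = (1) + (exp(I*pi/3)) + (exp(2*I*pi/3)) + (-1) + (exp(-2*I*pi/3)) + (exp(-I*pi/3))
  = 0.
(Exp terms are combined using exp(i*s)*conj(exp(i*t)) = exp(i*(s-t)), and sums of them are collapsed using the identity that for every m > 1 the m distinct m-th roots of unity sum to 0, e.g. 1 + exp(2*I*pi/3) + exp(-2*I*pi/3) = 0.)
Dividing by |G| = 6 gives 0/6 = 0, matching the row-orthogonality relation <chi_1, chi_0> = [chi_1 = chi_0].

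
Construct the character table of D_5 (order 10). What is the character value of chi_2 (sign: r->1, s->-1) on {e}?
Conjugacy classes: {e} of size 1, {r^1, r^4} of size 2, {r^2, r^3} of size 2, {s, sr, ..., sr^4} of size 5.
Character table:
  irrep \ class              {e} (size 1)  {r^1, r^4} (size 2)  {r^2, r^3} (size 2)  {s, sr, ..., sr^4} (size 5)
  chi_1 (triv)               1             1                    1                    1                          
  chi_2 (sign: r->1, s->-1)  1             1                    1                    -1                         
  chi_3 (2d, j=1)            2             -1/2 + sqrt(5)/2     -sqrt(5)/2 - 1/2     0                          
  chi_4 (2d, j=2)            2             -sqrt(5)/2 - 1/2     -1/2 + sqrt(5)/2     0                          

Spot check: chi_2 (sign: r->1, s->-1) on {e} = 1.

Solution. D_5 has order 2*5 = 10 with 4 conjugacy classes, hence 4 irreducibles. Sum of squared dims 1 + 1 + 4 + 4 = 10 = |G|. Linear characters come from the abelianisation; the 2-dimensional irreps have character r^k -> 2*cos(2*pi*j*k/5), reflections -> 0.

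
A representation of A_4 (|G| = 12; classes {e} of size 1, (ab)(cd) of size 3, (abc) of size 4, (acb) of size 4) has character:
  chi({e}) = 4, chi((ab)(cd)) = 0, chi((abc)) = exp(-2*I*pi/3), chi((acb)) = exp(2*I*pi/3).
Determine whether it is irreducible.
Not irreducible (reducible): <chi, chi> = 2 > 1.

Working: <chi, chi> = (1/|G|) sum_C |C| * |chi(C)|^2 = (1/12)[1*|4|^2 + 3*|0|^2 + 4*|exp(-2*I*pi/3)|^2 + 4*|exp(2*I*pi/3)|^2]
  = (1/12)[(16) + (0) + (4) + (4)] = 24/12 = 2.
(Exp terms are combined using exp(i*s)*conj(exp(i*t)) = exp(i*(s-t)), and sums of them are collapsed using the identity that for every m > 1 the m distinct m-th roots of unity sum to 0, e.g. 1 + exp(2*I*pi/3) + exp(-2*I*pi/3) = 0.)
A character is irreducible iff <chi, chi> = 1, so this representation is reducible.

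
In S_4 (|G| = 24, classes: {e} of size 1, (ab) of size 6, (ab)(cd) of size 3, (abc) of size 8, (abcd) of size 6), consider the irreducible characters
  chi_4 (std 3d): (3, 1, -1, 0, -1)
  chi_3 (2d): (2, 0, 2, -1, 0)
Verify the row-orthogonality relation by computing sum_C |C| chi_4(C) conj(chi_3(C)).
Sum = 0; so <chi_4, chi_3> = 0 (distinct irreducibles are orthogonal).

Why: Compute term by term over conjugacy classes (|C| * chi_4(C) * conj(chi_3(C))):
  1*(3)*conj(2) + 6*(1)*conj(0) + 3*(-1)*conj(2) + 8*(0)*conj(-1) + 6*(-1)*conj(0)
  = (6) + (0) + (-6) + (0) + (0)
  = 0.
Dividing by |G| = 24 gives 0/24 = 0, matching the row-orthogonality relation <chi_4, chi_3> = [chi_4 = chi_3].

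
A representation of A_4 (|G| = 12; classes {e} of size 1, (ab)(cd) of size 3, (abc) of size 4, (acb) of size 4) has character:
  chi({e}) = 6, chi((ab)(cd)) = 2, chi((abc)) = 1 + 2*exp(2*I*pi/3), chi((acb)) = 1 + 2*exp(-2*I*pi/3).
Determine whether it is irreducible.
Not irreducible (reducible): <chi, chi> = 6 > 1.

Argument: <chi, chi> = (1/|G|) sum_C |C| * |chi(C)|^2 = (1/12)[1*|6|^2 + 3*|2|^2 + 4*|1 + 2*exp(2*I*pi/3)|^2 + 4*|1 + 2*exp(-2*I*pi/3)|^2]
  = (1/12)[(36) + (12) + (12) + (12)] = 72/12 = 6.
(Exp terms are combined using exp(i*s)*conj(exp(i*t)) = exp(i*(s-t)), and sums of them are collapsed using the identity that for every m > 1 the m distinct m-th roots of unity sum to 0, e.g. 1 + exp(2*I*pi/3) + exp(-2*I*pi/3) = 0.)
A character is irreducible iff <chi, chi> = 1, so this representation is reducible.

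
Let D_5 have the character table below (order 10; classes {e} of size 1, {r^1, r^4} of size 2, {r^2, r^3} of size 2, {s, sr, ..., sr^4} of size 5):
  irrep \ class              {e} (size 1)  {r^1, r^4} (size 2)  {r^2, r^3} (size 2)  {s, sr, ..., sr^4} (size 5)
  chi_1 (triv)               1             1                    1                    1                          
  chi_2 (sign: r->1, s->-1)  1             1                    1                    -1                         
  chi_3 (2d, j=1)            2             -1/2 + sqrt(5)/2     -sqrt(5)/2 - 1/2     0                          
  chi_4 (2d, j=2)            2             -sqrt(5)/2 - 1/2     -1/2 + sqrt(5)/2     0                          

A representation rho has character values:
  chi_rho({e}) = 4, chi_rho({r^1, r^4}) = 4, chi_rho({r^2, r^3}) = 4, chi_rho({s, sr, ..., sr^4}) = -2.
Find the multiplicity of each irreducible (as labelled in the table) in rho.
Multiplicities: chi_1: 1, chi_2: 3, chi_3: 0, chi_4: 0.

Explanation: Use <chi_rho, chi> = (1/|G|) sum_C |C| * chi_rho(C) * conj(chi(C)) with |G| = 10 for each irreducible chi in the table:
  <chi_rho, chi_1> = (1/10)[1*(4)*conj(1) + 2*(4)*conj(1) + 2*(4)*conj(1) + 5*(-2)*conj(1)]
      = (1/10)[(4) + (8) + (8) + (-10)] = 10/10 = 1
  <chi_rho, chi_2> = (1/10)[1*(4)*conj(1) + 2*(4)*conj(1) + 2*(4)*conj(1) + 5*(-2)*conj(-1)]
      = (1/10)[(4) + (8) + (8) + (10)] = 30/10 = 3
  <chi_rho, chi_3> = (1/10)[1*(4)*conj(2) + 2*(4)*conj(-1/2 + sqrt(5)/2) + 2*(4)*conj(-sqrt(5)/2 - 1/2) + 5*(-2)*conj(0)]
      = (1/10)[(8) + (-4 + 4*sqrt(5)) + (-4*sqrt(5) - 4) + (0)] = 0/10 = 0
  <chi_rho, chi_4> = (1/10)[1*(4)*conj(2) + 2*(4)*conj(-sqrt(5)/2 - 1/2) + 2*(4)*conj(-1/2 + sqrt(5)/2) + 5*(-2)*conj(0)]
      = (1/10)[(8) + (-4*sqrt(5) - 4) + (-4 + 4*sqrt(5)) + (0)] = 0/10 = 0
Dimension check: dim(rho) = sum (mult * dim) = 1*1 + 3*1 + 0*2 + 0*2 = 4 = chi_rho(e) = 4.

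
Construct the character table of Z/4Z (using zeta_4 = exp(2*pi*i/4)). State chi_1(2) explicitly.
Character table of Z/4Z (irreps indexed chi_0,...,chi_3 with chi_k(m) = zeta_4^(k*m), zeta_4 = exp(2*pi*i/4)):
  irrep \ class  {0} (size 1)  {1} (size 1)  {2} (size 1)  {3} (size 1)
  chi_0          1             1             1             1           
  chi_1          1             I             -1            -I          
  chi_2          1             -1            1             -1          
  chi_3          1             -I            -1            I           

Spot check: chi_1(2) = zeta_4^(1*2) = zeta_4^2 = -1.

Z/4Z is abelian, so all 4 irreducible complex representations are 1-dimensional. They are given by chi_k(m) = zeta_4^(k*m) for k = 0,...,3. Row orthogonality: sum_m chi_k(m) conj(chi_l(m)) = 4 * [k = l].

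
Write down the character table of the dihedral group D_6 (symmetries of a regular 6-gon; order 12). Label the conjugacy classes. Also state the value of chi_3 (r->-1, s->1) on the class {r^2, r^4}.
Conjugacy classes: {e} of size 1, {r^3} of size 1, {r^1, r^5} of size 2, {r^2, r^4} of size 2, {s, sr^2, ...} of size 3, {sr, sr^3, ...} of size 3.
Character table:
  irrep \ class              {e} (size 1)  {r^3} (size 1)  {r^1, r^5} (size 2)  {r^2, r^4} (size 2)  {s, sr^2, ...} (size 3)  {sr, sr^3, ...} (size 3)
  chi_1 (triv)               1             1               1                    1                    1                        1                       
  chi_2 (sign: r->1, s->-1)  1             1               1                    1                    -1                       -1                      
  chi_3 (r->-1, s->1)        1             -1              -1                   1                    1                        -1                      
  chi_4 (r->-1, s->-1)       1             -1              -1                   1                    -1                       1                       
  chi_5 (2d, j=1)            2             -2              1                    -1                   0                        0                       
  chi_6 (2d, j=2)            2             2               -1                   -1                   0                        0                       

Spot check: chi_3 (r->-1, s->1) on {r^2, r^4} = 1.

Reasoning: D_6 has order 2*6 = 12 with 6 conjugacy classes, hence 6 irreducibles. Sum of squared dims 1 + 1 + 1 + 1 + 4 + 4 = 12 = |G|. Linear characters come from the abelianisation; the 2-dimensional irreps have character r^k -> 2*cos(2*pi*j*k/6), reflections -> 0.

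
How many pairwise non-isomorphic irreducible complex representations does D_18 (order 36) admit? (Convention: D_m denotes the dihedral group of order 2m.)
12

Working: The number of irreducible complex representations of a finite group equals its number of conjugacy classes. D_18 has 12 conjugacy classes (n/2 + 3 for n even), so D_18 (order 36) has exactly 12 irreducible complex representations.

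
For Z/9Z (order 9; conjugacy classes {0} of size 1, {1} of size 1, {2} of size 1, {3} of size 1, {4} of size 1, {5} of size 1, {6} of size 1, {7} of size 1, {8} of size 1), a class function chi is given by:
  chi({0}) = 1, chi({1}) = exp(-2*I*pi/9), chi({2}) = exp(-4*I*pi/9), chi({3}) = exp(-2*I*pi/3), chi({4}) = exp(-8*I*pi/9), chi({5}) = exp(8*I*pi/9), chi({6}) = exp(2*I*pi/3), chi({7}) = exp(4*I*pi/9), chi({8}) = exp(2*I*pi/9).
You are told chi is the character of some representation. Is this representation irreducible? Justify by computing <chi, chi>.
Irreducible: <chi, chi> = 1.

Details: <chi, chi> = (1/|G|) sum_C |C| * |chi(C)|^2 = (1/9)[1*|1|^2 + 1*|exp(-2*I*pi/9)|^2 + 1*|exp(-4*I*pi/9)|^2 + 1*|exp(-2*I*pi/3)|^2 + 1*|exp(-8*I*pi/9)|^2 + 1*|exp(8*I*pi/9)|^2 + 1*|exp(2*I*pi/3)|^2 + 1*|exp(4*I*pi/9)|^2 + 1*|exp(2*I*pi/9)|^2]
  = (1/9)[(1) + (1) + (1) + (1) + (1) + (1) + (1) + (1) + (1)] = 9/9 = 1.
(Exp terms are combined using exp(i*s)*conj(exp(i*t)) = exp(i*(s-t)), and sums of them are collapsed using the identity that for every m > 1 the m distinct m-th roots of unity sum to 0, e.g. 1 + exp(2*I*pi/3) + exp(-2*I*pi/3) = 0.)
A character is irreducible iff <chi, chi> = 1, so this representation is irreducible.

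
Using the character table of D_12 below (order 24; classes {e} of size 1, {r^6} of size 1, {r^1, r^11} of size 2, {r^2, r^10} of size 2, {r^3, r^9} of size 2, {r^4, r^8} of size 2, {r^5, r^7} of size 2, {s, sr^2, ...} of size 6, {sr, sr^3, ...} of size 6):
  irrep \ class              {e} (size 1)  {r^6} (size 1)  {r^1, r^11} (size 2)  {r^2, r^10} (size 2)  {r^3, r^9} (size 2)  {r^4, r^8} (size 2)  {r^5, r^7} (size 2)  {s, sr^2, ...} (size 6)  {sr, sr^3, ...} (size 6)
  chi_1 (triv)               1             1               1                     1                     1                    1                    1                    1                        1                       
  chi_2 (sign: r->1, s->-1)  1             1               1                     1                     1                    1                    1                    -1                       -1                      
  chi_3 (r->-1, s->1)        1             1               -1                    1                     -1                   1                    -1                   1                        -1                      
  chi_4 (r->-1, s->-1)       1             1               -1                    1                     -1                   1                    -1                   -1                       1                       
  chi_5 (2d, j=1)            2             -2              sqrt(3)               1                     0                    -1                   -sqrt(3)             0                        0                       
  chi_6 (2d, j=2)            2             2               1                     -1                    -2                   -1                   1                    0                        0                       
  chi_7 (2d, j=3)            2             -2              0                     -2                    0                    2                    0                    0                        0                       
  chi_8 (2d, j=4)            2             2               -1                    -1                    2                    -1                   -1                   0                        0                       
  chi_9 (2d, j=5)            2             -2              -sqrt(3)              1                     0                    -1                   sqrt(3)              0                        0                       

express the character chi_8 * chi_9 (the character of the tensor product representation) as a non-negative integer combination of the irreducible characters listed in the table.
chi_8 tensor chi_9 = chi_5 + chi_7 (all other irreducibles have multiplicity 0).

Justification: The character of a tensor product is the pointwise product (chi_8 * chi_9)(C) = chi_8(C) * chi_9(C):
  {e}: (2)*(2), {r^6}: (2)*(-2), {r^1, r^11}: (-1)*(-sqrt(3)), {r^2, r^10}: (-1)*(1), {r^3, r^9}: (2)*(0), {r^4, r^8}: (-1)*(-1), {r^5, r^7}: (-1)*(sqrt(3)), {s, sr^2, ...}: (0)*(0), {sr, sr^3, ...}: (0)*(0)
so (chi_8 * chi_9) takes values
  {e} -> 4, {r^6} -> -4, {r^1, r^11} -> sqrt(3), {r^2, r^10} -> -1, {r^3, r^9} -> 0, {r^4, r^8} -> 1, {r^5, r^7} -> -sqrt(3), {s, sr^2, ...} -> 0, {sr, sr^3, ...} -> 0.
Now take the inner product of this character with each irreducible chi from the table, <chi_8*chi_9, chi> = (1/24) sum_C |C| (chi_8*chi_9)(C) conj(chi(C)):
  <chi_8*chi_9, chi_1> = (1/24)[1*(4)*conj(1) + 1*(-4)*conj(1) + 2*(sqrt(3))*conj(1) + 2*(-1)*conj(1) + 2*(0)*conj(1) + 2*(1)*conj(1) + 2*(-sqrt(3))*conj(1) + 6*(0)*conj(1) + 6*(0)*conj(1)]
      = (1/24)[(4) + (-4) + (2*sqrt(3)) + (-2) + (0) + (2) + (-2*sqrt(3)) + (0) + (0)] = 0/24 = 0
  <chi_8*chi_9, chi_2> = (1/24)[1*(4)*conj(1) + 1*(-4)*conj(1) + 2*(sqrt(3))*conj(1) + 2*(-1)*conj(1) + 2*(0)*conj(1) + 2*(1)*conj(1) + 2*(-sqrt(3))*conj(1) + 6*(0)*conj(-1) + 6*(0)*conj(-1)]
      = (1/24)[(4) + (-4) + (2*sqrt(3)) + (-2) + (0) + (2) + (-2*sqrt(3)) + (0) + (0)] = 0/24 = 0
  <chi_8*chi_9, chi_3> = (1/24)[1*(4)*conj(1) + 1*(-4)*conj(1) + 2*(sqrt(3))*conj(-1) + 2*(-1)*conj(1) + 2*(0)*conj(-1) + 2*(1)*conj(1) + 2*(-sqrt(3))*conj(-1) + 6*(0)*conj(1) + 6*(0)*conj(-1)]
      = (1/24)[(4) + (-4) + (-2*sqrt(3)) + (-2) + (0) + (2) + (2*sqrt(3)) + (0) + (0)] = 0/24 = 0
  <chi_8*chi_9, chi_4> = (1/24)[1*(4)*conj(1) + 1*(-4)*conj(1) + 2*(sqrt(3))*conj(-1) + 2*(-1)*conj(1) + 2*(0)*conj(-1) + 2*(1)*conj(1) + 2*(-sqrt(3))*conj(-1) + 6*(0)*conj(-1) + 6*(0)*conj(1)]
      = (1/24)[(4) + (-4) + (-2*sqrt(3)) + (-2) + (0) + (2) + (2*sqrt(3)) + (0) + (0)] = 0/24 = 0
  <chi_8*chi_9, chi_5> = (1/24)[1*(4)*conj(2) + 1*(-4)*conj(-2) + 2*(sqrt(3))*conj(sqrt(3)) + 2*(-1)*conj(1) + 2*(0)*conj(0) + 2*(1)*conj(-1) + 2*(-sqrt(3))*conj(-sqrt(3)) + 6*(0)*conj(0) + 6*(0)*conj(0)]
      = (1/24)[(8) + (8) + (6) + (-2) + (0) + (-2) + (6) + (0) + (0)] = 24/24 = 1
  <chi_8*chi_9, chi_6> = (1/24)[1*(4)*conj(2) + 1*(-4)*conj(2) + 2*(sqrt(3))*conj(1) + 2*(-1)*conj(-1) + 2*(0)*conj(-2) + 2*(1)*conj(-1) + 2*(-sqrt(3))*conj(1) + 6*(0)*conj(0) + 6*(0)*conj(0)]
      = (1/24)[(8) + (-8) + (2*sqrt(3)) + (2) + (0) + (-2) + (-2*sqrt(3)) + (0) + (0)] = 0/24 = 0
  <chi_8*chi_9, chi_7> = (1/24)[1*(4)*conj(2) + 1*(-4)*conj(-2) + 2*(sqrt(3))*conj(0) + 2*(-1)*conj(-2) + 2*(0)*conj(0) + 2*(1)*conj(2) + 2*(-sqrt(3))*conj(0) + 6*(0)*conj(0) + 6*(0)*conj(0)]
      = (1/24)[(8) + (8) + (0) + (4) + (0) + (4) + (0) + (0) + (0)] = 24/24 = 1
  <chi_8*chi_9, chi_8> = (1/24)[1*(4)*conj(2) + 1*(-4)*conj(2) + 2*(sqrt(3))*conj(-1) + 2*(-1)*conj(-1) + 2*(0)*conj(2) + 2*(1)*conj(-1) + 2*(-sqrt(3))*conj(-1) + 6*(0)*conj(0) + 6*(0)*conj(0)]
      = (1/24)[(8) + (-8) + (-2*sqrt(3)) + (2) + (0) + (-2) + (2*sqrt(3)) + (0) + (0)] = 0/24 = 0
  <chi_8*chi_9, chi_9> = (1/24)[1*(4)*conj(2) + 1*(-4)*conj(-2) + 2*(sqrt(3))*conj(-sqrt(3)) + 2*(-1)*conj(1) + 2*(0)*conj(0) + 2*(1)*conj(-1) + 2*(-sqrt(3))*conj(sqrt(3)) + 6*(0)*conj(0) + 6*(0)*conj(0)]
      = (1/24)[(8) + (8) + (-6) + (-2) + (0) + (-2) + (-6) + (0) + (0)] = 0/24 = 0
Hence the multiplicities are chi_5: 1, chi_7: 1. Dimension check: dim(chi_8)*dim(chi_9) = 2*2 = 4 and sum (mult * dim) = 1*2 + 1*2 = 4.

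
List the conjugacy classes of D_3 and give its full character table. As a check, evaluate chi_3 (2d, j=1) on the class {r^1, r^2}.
Conjugacy classes: {e} of size 1, {r^1, r^2} of size 2, {s, sr, ..., sr^2} of size 3.
Character table:
  irrep \ class              {e} (size 1)  {r^1, r^2} (size 2)  {s, sr, ..., sr^2} (size 3)
  chi_1 (triv)               1             1                    1                          
  chi_2 (sign: r->1, s->-1)  1             1                    -1                         
  chi_3 (2d, j=1)            2             -1                   0                          

Spot check: chi_3 (2d, j=1) on {r^1, r^2} = -1.

Reasoning: D_3 has order 2*3 = 6 with 3 conjugacy classes, hence 3 irreducibles. Sum of squared dims 1 + 1 + 4 = 6 = |G|. Linear characters come from the abelianisation; the 2-dimensional irreps have character r^k -> 2*cos(2*pi*j*k/3), reflections -> 0.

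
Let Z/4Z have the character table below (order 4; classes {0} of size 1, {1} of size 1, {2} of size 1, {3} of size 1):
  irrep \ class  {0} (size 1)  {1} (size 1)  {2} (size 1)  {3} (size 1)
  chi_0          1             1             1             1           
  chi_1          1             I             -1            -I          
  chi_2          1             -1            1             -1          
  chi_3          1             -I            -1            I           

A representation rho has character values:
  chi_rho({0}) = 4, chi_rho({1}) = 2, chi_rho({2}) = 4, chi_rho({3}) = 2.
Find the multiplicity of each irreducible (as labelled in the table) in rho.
Multiplicities: chi_0: 3, chi_1: 0, chi_2: 1, chi_3: 0.

Solution. Use <chi_rho, chi> = (1/|G|) sum_C |C| * chi_rho(C) * conj(chi(C)) with |G| = 4 for each irreducible chi in the table:
  <chi_rho, chi_0> = (1/4)[1*(4)*conj(1) + 1*(2)*conj(1) + 1*(4)*conj(1) + 1*(2)*conj(1)]
      = (1/4)[(4) + (2) + (4) + (2)] = 12/4 = 3
  <chi_rho, chi_1> = (1/4)[1*(4)*conj(1) + 1*(2)*conj(I) + 1*(4)*conj(-1) + 1*(2)*conj(-I)]
      = (1/4)[(4) + (-2*I) + (-4) + (2*I)] = 0/4 = 0
  <chi_rho, chi_2> = (1/4)[1*(4)*conj(1) + 1*(2)*conj(-1) + 1*(4)*conj(1) + 1*(2)*conj(-1)]
      = (1/4)[(4) + (-2) + (4) + (-2)] = 4/4 = 1
  <chi_rho, chi_3> = (1/4)[1*(4)*conj(1) + 1*(2)*conj(-I) + 1*(4)*conj(-1) + 1*(2)*conj(I)]
      = (1/4)[(4) + (2*I) + (-4) + (-2*I)] = 0/4 = 0
(Exp terms are combined using exp(i*s)*conj(exp(i*t)) = exp(i*(s-t)), and sums of them are collapsed using the identity that for every m > 1 the m distinct m-th roots of unity sum to 0, e.g. 1 + exp(2*I*pi/3) + exp(-2*I*pi/3) = 0.)
Dimension check: dim(rho) = sum (mult * dim) = 3*1 + 0*1 + 1*1 + 0*1 = 4 = chi_rho(e) = 4.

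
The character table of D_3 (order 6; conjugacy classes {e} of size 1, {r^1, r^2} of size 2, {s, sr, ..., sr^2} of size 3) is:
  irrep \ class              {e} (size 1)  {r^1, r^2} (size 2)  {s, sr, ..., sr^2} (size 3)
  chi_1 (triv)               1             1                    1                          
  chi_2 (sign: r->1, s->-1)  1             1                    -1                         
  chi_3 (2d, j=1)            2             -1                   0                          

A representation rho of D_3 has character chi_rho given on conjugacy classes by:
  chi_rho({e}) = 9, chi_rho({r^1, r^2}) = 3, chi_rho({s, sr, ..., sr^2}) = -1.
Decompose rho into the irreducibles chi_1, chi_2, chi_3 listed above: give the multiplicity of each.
Multiplicities: chi_1: 2, chi_2: 3, chi_3: 2.

Details: Use <chi_rho, chi> = (1/|G|) sum_C |C| * chi_rho(C) * conj(chi(C)) with |G| = 6 for each irreducible chi in the table:
  <chi_rho, chi_1> = (1/6)[1*(9)*conj(1) + 2*(3)*conj(1) + 3*(-1)*conj(1)]
      = (1/6)[(9) + (6) + (-3)] = 12/6 = 2
  <chi_rho, chi_2> = (1/6)[1*(9)*conj(1) + 2*(3)*conj(1) + 3*(-1)*conj(-1)]
      = (1/6)[(9) + (6) + (3)] = 18/6 = 3
  <chi_rho, chi_3> = (1/6)[1*(9)*conj(2) + 2*(3)*conj(-1) + 3*(-1)*conj(0)]
      = (1/6)[(18) + (-6) + (0)] = 12/6 = 2
Dimension check: dim(rho) = sum (mult * dim) = 2*1 + 3*1 + 2*2 = 9 = chi_rho(e) = 9.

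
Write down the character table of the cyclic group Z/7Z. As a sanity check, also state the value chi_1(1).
Character table of Z/7Z (irreps indexed chi_0,...,chi_6 with chi_k(m) = zeta_7^(k*m), zeta_7 = exp(2*pi*i/7)):
  irrep \ class  {0} (size 1)  {1} (size 1)    {2} (size 1)    {3} (size 1)    {4} (size 1)    {5} (size 1)    {6} (size 1)  
  chi_0          1             1               1               1               1               1               1             
  chi_1          1             exp(2*I*pi/7)   exp(4*I*pi/7)   exp(6*I*pi/7)   exp(-6*I*pi/7)  exp(-4*I*pi/7)  exp(-2*I*pi/7)
  chi_2          1             exp(4*I*pi/7)   exp(-6*I*pi/7)  exp(-2*I*pi/7)  exp(2*I*pi/7)   exp(6*I*pi/7)   exp(-4*I*pi/7)
  chi_3          1             exp(6*I*pi/7)   exp(-2*I*pi/7)  exp(4*I*pi/7)   exp(-4*I*pi/7)  exp(2*I*pi/7)   exp(-6*I*pi/7)
  chi_4          1             exp(-6*I*pi/7)  exp(2*I*pi/7)   exp(-4*I*pi/7)  exp(4*I*pi/7)   exp(-2*I*pi/7)  exp(6*I*pi/7) 
  chi_5          1             exp(-4*I*pi/7)  exp(6*I*pi/7)   exp(2*I*pi/7)   exp(-2*I*pi/7)  exp(-6*I*pi/7)  exp(4*I*pi/7) 
  chi_6          1             exp(-2*I*pi/7)  exp(-4*I*pi/7)  exp(-6*I*pi/7)  exp(6*I*pi/7)   exp(4*I*pi/7)   exp(2*I*pi/7) 

Spot check: chi_1(1) = zeta_7^(1*1) = zeta_7^1 = exp(2*I*pi/7).

Z/7Z is abelian, so all 7 irreducible complex representations are 1-dimensional. They are given by chi_k(m) = zeta_7^(k*m) for k = 0,...,6. Row orthogonality: sum_m chi_k(m) conj(chi_l(m)) = 7 * [k = l].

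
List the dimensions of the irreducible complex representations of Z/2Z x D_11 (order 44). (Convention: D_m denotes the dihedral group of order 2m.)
Dimensions: 1, 1, 1, 1, 2, 2, 2, 2, 2, 2, 2, 2, 2, 2

Details: There are 14 irreducibles (= number of conjugacy classes). Their dimensions d_i satisfy sum d_i^2 = |G| = 44: 1 + 1 + 1 + 1 + 4 + 4 + 4 + 4 + 4 + 4 + 4 + 4 + 4 + 4 = 44. (For the product with Z/2Z: each of the 2 1-dim characters of Z/2Z tensors with each irrep of D_11, giving 2 copies of each D_11-dimension.)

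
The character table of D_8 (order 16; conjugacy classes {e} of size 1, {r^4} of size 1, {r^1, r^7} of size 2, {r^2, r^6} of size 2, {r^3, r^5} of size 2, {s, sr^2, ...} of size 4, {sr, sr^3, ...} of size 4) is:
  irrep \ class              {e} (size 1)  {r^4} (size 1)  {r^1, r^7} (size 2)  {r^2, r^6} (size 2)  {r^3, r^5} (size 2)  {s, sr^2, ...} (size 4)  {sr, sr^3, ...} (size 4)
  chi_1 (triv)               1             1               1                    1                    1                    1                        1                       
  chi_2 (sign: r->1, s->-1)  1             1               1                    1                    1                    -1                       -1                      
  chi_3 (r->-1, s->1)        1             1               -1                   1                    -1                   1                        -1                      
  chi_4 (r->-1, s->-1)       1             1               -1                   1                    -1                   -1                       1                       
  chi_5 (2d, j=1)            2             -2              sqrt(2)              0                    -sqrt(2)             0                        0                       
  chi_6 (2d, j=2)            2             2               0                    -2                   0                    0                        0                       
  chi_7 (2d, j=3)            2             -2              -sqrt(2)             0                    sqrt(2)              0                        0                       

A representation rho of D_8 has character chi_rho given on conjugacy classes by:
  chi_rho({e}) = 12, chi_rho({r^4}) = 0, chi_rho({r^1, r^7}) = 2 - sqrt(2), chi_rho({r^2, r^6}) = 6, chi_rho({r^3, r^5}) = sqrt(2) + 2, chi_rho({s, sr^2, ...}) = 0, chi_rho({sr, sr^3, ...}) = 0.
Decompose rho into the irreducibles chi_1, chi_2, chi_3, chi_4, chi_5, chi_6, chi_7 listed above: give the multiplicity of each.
Multiplicities: chi_1: 2, chi_2: 2, chi_3: 1, chi_4: 1, chi_5: 1, chi_6: 0, chi_7: 2.

Use <chi_rho, chi> = (1/|G|) sum_C |C| * chi_rho(C) * conj(chi(C)) with |G| = 16 for each irreducible chi in the table:
  <chi_rho, chi_1> = (1/16)[1*(12)*conj(1) + 1*(0)*conj(1) + 2*(2 - sqrt(2))*conj(1) + 2*(6)*conj(1) + 2*(sqrt(2) + 2)*conj(1) + 4*(0)*conj(1) + 4*(0)*conj(1)]
      = (1/16)[(12) + (0) + (4 - 2*sqrt(2)) + (12) + (2*sqrt(2) + 4) + (0) + (0)] = 32/16 = 2
  <chi_rho, chi_2> = (1/16)[1*(12)*conj(1) + 1*(0)*conj(1) + 2*(2 - sqrt(2))*conj(1) + 2*(6)*conj(1) + 2*(sqrt(2) + 2)*conj(1) + 4*(0)*conj(-1) + 4*(0)*conj(-1)]
      = (1/16)[(12) + (0) + (4 - 2*sqrt(2)) + (12) + (2*sqrt(2) + 4) + (0) + (0)] = 32/16 = 2
  <chi_rho, chi_3> = (1/16)[1*(12)*conj(1) + 1*(0)*conj(1) + 2*(2 - sqrt(2))*conj(-1) + 2*(6)*conj(1) + 2*(sqrt(2) + 2)*conj(-1) + 4*(0)*conj(1) + 4*(0)*conj(-1)]
      = (1/16)[(12) + (0) + (-4 + 2*sqrt(2)) + (12) + (-4 - 2*sqrt(2)) + (0) + (0)] = 16/16 = 1
  <chi_rho, chi_4> = (1/16)[1*(12)*conj(1) + 1*(0)*conj(1) + 2*(2 - sqrt(2))*conj(-1) + 2*(6)*conj(1) + 2*(sqrt(2) + 2)*conj(-1) + 4*(0)*conj(-1) + 4*(0)*conj(1)]
      = (1/16)[(12) + (0) + (-4 + 2*sqrt(2)) + (12) + (-4 - 2*sqrt(2)) + (0) + (0)] = 16/16 = 1
  <chi_rho, chi_5> = (1/16)[1*(12)*conj(2) + 1*(0)*conj(-2) + 2*(2 - sqrt(2))*conj(sqrt(2)) + 2*(6)*conj(0) + 2*(sqrt(2) + 2)*conj(-sqrt(2)) + 4*(0)*conj(0) + 4*(0)*conj(0)]
      = (1/16)[(24) + (0) + (-4 + 4*sqrt(2)) + (0) + (-4*sqrt(2) - 4) + (0) + (0)] = 16/16 = 1
  <chi_rho, chi_6> = (1/16)[1*(12)*conj(2) + 1*(0)*conj(2) + 2*(2 - sqrt(2))*conj(0) + 2*(6)*conj(-2) + 2*(sqrt(2) + 2)*conj(0) + 4*(0)*conj(0) + 4*(0)*conj(0)]
      = (1/16)[(24) + (0) + (0) + (-24) + (0) + (0) + (0)] = 0/16 = 0
  <chi_rho, chi_7> = (1/16)[1*(12)*conj(2) + 1*(0)*conj(-2) + 2*(2 - sqrt(2))*conj(-sqrt(2)) + 2*(6)*conj(0) + 2*(sqrt(2) + 2)*conj(sqrt(2)) + 4*(0)*conj(0) + 4*(0)*conj(0)]
      = (1/16)[(24) + (0) + (4 - 4*sqrt(2)) + (0) + (4 + 4*sqrt(2)) + (0) + (0)] = 32/16 = 2
Dimension check: dim(rho) = sum (mult * dim) = 2*1 + 2*1 + 1*1 + 1*1 + 1*2 + 0*2 + 2*2 = 12 = chi_rho(e) = 12.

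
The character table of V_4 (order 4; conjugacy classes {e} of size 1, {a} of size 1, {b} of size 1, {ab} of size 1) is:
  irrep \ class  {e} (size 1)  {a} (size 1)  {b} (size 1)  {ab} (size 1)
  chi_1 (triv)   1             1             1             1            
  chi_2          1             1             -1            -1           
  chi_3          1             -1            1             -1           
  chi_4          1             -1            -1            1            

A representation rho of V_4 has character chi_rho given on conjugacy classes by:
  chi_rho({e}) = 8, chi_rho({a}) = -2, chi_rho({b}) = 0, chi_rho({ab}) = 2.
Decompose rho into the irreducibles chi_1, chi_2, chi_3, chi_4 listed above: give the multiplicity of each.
Multiplicities: chi_1: 2, chi_2: 1, chi_3: 2, chi_4: 3.

Reasoning: Use <chi_rho, chi> = (1/|G|) sum_C |C| * chi_rho(C) * conj(chi(C)) with |G| = 4 for each irreducible chi in the table:
  <chi_rho, chi_1> = (1/4)[1*(8)*conj(1) + 1*(-2)*conj(1) + 1*(0)*conj(1) + 1*(2)*conj(1)]
      = (1/4)[(8) + (-2) + (0) + (2)] = 8/4 = 2
  <chi_rho, chi_2> = (1/4)[1*(8)*conj(1) + 1*(-2)*conj(1) + 1*(0)*conj(-1) + 1*(2)*conj(-1)]
      = (1/4)[(8) + (-2) + (0) + (-2)] = 4/4 = 1
  <chi_rho, chi_3> = (1/4)[1*(8)*conj(1) + 1*(-2)*conj(-1) + 1*(0)*conj(1) + 1*(2)*conj(-1)]
      = (1/4)[(8) + (2) + (0) + (-2)] = 8/4 = 2
  <chi_rho, chi_4> = (1/4)[1*(8)*conj(1) + 1*(-2)*conj(-1) + 1*(0)*conj(-1) + 1*(2)*conj(1)]
      = (1/4)[(8) + (2) + (0) + (2)] = 12/4 = 3
Dimension check: dim(rho) = sum (mult * dim) = 2*1 + 1*1 + 2*1 + 3*1 = 8 = chi_rho(e) = 8.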